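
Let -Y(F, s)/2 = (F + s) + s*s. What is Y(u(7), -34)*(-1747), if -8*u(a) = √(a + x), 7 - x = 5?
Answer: 15675831/4 ≈ 3.9190e+6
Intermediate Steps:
x = 2 (x = 7 - 1*5 = 7 - 5 = 2)
u(a) = -√(2 + a)/8 (u(a) = -√(a + 2)/8 = -√(2 + a)/8)
Y(F, s) = -2*F - 2*s - 2*s² (Y(F, s) = -2*((F + s) + s*s) = -2*((F + s) + s²) = -2*(F + s + s²) = -2*F - 2*s - 2*s²)
Y(u(7), -34)*(-1747) = (-(-1)*√(2 + 7)/4 - 2*(-34) - 2*(-34)²)*(-1747) = (-(-1)*√9/4 + 68 - 2*1156)*(-1747) = (-(-1)*3/4 + 68 - 2312)*(-1747) = (-2*(-3/8) + 68 - 2312)*(-1747) = (¾ + 68 - 2312)*(-1747) = -8973/4*(-1747) = 15675831/4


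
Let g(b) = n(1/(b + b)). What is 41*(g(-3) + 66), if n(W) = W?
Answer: 16195/6 ≈ 2699.2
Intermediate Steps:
g(b) = 1/(2*b) (g(b) = 1/(b + b) = 1/(2*b))
41*(g(-3) + 66) = 41*((1/2)/(-3) + 66) = 41*((1/2)*(-1/3) + 66) = 41*(-1/6 + 66) = 41*(395/6) = 16195/6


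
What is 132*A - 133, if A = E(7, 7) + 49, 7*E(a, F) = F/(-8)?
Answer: 12637/2 ≈ 6318.5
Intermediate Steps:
E(a, F) = -F/56 (E(a, F) = (F/(-8))/7 = (F*(-1/8))/7 = (-F/8)/7 = -F/56)
A = 391/8 (A = -1/56*7 + 49 = -1/8 + 49 = 391/8 ≈ 48.875)
132*A - 133 = 132*(391/8) - 133 = 12903/2 - 133 = 12637/2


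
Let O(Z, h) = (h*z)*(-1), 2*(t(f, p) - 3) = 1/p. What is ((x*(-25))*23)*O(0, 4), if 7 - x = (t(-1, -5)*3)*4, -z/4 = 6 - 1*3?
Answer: 767280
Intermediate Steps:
z = -12 (z = -4*(6 - 1*3) = -4*(6 - 3) = -4*3 = -12)
t(f, p) = 3 + 1/(2*p)
O(Z, h) = 12*h (O(Z, h) = (h*(-12))*(-1) = -12*h*(-1) = 12*h)
x = -139/5 (x = 7 - (3 + (½)/(-5))*3*4 = 7 - (3 + (½)*(-⅕))*3*4 = 7 - (3 - ⅒)*3*4 = 7 - (29/10)*3*4 = 7 - 87*4/10 = 7 - 1*174/5 = 7 - 174/5 = -139/5 ≈ -27.800)
((x*(-25))*23)*O(0, 4) = (-139/5*(-25)*23)*(12*4) = (695*23)*48 = 15985*48 = 767280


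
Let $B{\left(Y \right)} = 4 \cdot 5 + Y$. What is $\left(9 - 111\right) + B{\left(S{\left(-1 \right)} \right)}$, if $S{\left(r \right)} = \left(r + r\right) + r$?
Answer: $-85$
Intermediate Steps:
$S{\left(r \right)} = 3 r$ ($S{\left(r \right)} = 2 r + r = 3 r$)
$B{\left(Y \right)} = 20 + Y$
$\left(9 - 111\right) + B{\left(S{\left(-1 \right)} \right)} = \left(9 - 111\right) + \left(20 + 3 \left(-1\right)\right) = -102 + \left(20 - 3\right) = -102 + 17 = -85$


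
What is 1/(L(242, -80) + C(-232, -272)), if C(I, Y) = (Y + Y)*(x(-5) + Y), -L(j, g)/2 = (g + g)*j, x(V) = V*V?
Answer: 1/211808 ≈ 4.7213e-6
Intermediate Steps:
x(V) = V**2
L(j, g) = -4*g*j (L(j, g) = -2*(g + g)*j = -2*2*g*j = -4*g*j)
C(I, Y) = 2*Y*(25 + Y) (C(I, Y) = (Y + Y)*((-5)**2 + Y) = (2*Y)*(25 + Y) = 2*Y*(25 + Y))
1/(L(242, -80) + C(-232, -272)) = 1/(-4*(-80)*242 + 2*(-272)*(25 - 272)) = 1/(77440 + 2*(-272)*(-247)) = 1/(77440 + 134368) = 1/211808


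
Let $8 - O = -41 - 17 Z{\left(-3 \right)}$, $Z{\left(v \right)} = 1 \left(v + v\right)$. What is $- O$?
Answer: $53$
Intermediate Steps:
$Z{\left(v \right)} = 2 v$ ($Z{\left(v \right)} = 1 \cdot 2 v = 2 v$)
$O = -53$ ($O = 8 - \left(-41 - 17 \cdot 2 \left(-3\right)\right) = 8 - \left(-41 - -102\right) = 8 - \left(-41 + 102\right) = 8 - 61 = -53$)
$- O = \left(-1\right) \left(-53\right) = 53$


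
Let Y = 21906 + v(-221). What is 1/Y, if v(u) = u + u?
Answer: 1/21464 ≈ 4.6590e-5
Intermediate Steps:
v(u) = 2*u
Y = 21464 (Y = 21906 + 2*(-221) = 21906 - 442 = 21464)
1/Y = 1/21464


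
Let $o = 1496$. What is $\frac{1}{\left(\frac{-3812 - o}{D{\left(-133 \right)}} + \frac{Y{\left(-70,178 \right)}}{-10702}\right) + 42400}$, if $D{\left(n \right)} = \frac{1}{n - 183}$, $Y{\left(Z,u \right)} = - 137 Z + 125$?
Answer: $\frac{10702}{18404519341} \approx 5.8149 \cdot 10^{-7}$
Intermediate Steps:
$Y{\left(Z,u \right)} = 125 - 137 Z$
$D{\left(n \right)} = \frac{1}{-183 + n}$
$\frac{1}{\left(\frac{-3812 - o}{D{\left(-133 \right)}} + \frac{Y{\left(-70,178 \right)}}{-10702}\right) + 42400} = \frac{1}{\left(\frac{-3812 - 1496}{\frac{1}{-183 - 133}} + \frac{125 - -9590}{-10702}\right) + 42400} = \frac{1}{\left(\frac{-3812 - 1496}{\frac{1}{-316}} + \left(125 + 9590\right) \left(- \frac{1}{10702}\right)\right) + 42400} = \frac{1}{\left(- \frac{5308}{- \frac{1}{316}} + 9715 \left(- \frac{1}{10702}\right)\right) + 42400} = \frac{1}{\left(\left(-5308\right) \left(-316\right) - \frac{9715}{10702}\right) + 42400} = \frac{1}{\left(1677328 - \frac{9715}{10702}\right) + 42400} = \frac{1}{\frac{17950754541}{10702} + 42400} = \frac{1}{\frac{18404519341}{10702}} = \frac{10702}{18404519341}$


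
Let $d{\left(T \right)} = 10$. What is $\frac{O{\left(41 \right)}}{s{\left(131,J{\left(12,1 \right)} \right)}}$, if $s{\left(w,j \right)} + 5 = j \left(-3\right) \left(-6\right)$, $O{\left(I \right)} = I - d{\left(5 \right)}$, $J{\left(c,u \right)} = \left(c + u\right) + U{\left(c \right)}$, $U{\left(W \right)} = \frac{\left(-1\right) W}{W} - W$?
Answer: $- \frac{31}{5} \approx -6.2$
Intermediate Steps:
$U{\left(W \right)} = -1 - W$
$J{\left(c,u \right)} = -1 + u$ ($J{\left(c,u \right)} = \left(c + u\right) - \left(1 + c\right) = -1 + u$)
$O{\left(I \right)} = -10 + I$ ($O{\left(I \right)} = I - 10 = -10 + I$)
$s{\left(w,j \right)} = -5 + 18 j$ ($s{\left(w,j \right)} = -5 + j \left(-3\right) \left(-6\right) = -5 + - 3 j \left(-6\right) = -5 + 18 j$)
$\frac{O{\left(41 \right)}}{s{\left(131,J{\left(12,1 \right)} \right)}} = \frac{-10 + 41}{-5 + 18 \left(-1 + 1\right)} = \frac{31}{-5 + 18 \cdot 0} = \frac{31}{-5 + 0} = \frac{31}{-5} = 31 \left(- \frac{1}{5}\right) = - \frac{31}{5}$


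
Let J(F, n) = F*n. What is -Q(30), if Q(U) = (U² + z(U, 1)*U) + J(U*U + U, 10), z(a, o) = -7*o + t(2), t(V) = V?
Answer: -10050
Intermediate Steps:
z(a, o) = 2 - 7*o (z(a, o) = -7*o + 2 = 2 - 7*o)
Q(U) = 5*U + 11*U² (Q(U) = (U² + (2 - 7*1)*U) + (U*U + U)*10 = (U² + (2 - 7)*U) + (U² + U)*10 = (U² - 5*U) + (U + U²)*10 = (U² - 5*U) + (10*U + 10*U²) = 5*U + 11*U²)
-Q(30) = -30*(5 + 11*30) = -30*(5 + 330) = -30*335 = -1*10050 = -10050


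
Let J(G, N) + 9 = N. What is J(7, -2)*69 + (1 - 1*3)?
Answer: -761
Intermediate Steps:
J(G, N) = -9 + N
J(7, -2)*69 + (1 - 1*3) = (-9 - 2)*69 + (1 - 1*3) = -11*69 + (1 - 3) = -759 - 2 = -761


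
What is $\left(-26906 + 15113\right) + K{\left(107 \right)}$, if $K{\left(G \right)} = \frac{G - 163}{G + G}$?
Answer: $- \frac{1261879}{107} \approx -11793.0$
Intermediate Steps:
$K{\left(G \right)} = \frac{-163 + G}{2 G}$
$\left(-26906 + 15113\right) + K{\left(107 \right)} = \left(-26906 + 15113\right) + \frac{-163 + 107}{2 \cdot 107} = -11793 + \frac{1}{2} \cdot \frac{1}{107} \left(-56\right) = -11793 - \frac{28}{107} = - \frac{1261879}{107}$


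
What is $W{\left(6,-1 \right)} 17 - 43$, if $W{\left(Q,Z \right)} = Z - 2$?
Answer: $-94$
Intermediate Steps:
$W{\left(Q,Z \right)} = -2 + Z$
$W{\left(6,-1 \right)} 17 - 43 = \left(-2 - 1\right) 17 - 43 = \left(-3\right) 17 - 43 = -51 - 43 = -94$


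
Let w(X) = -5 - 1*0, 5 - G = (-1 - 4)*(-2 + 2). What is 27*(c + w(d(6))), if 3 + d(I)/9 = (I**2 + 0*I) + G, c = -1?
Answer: -162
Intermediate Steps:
G = 5 (G = 5 - (-1 - 4)*(-2 + 2) = 5 - (-5)*0 = 5 - 1*0 = 5 + 0 = 5)
d(I) = 18 + 9*I**2 (d(I) = -27 + 9*((I**2 + 0*I) + 5) = -27 + 9*((I**2 + 0) + 5) = -27 + 9*(I**2 + 5) = -27 + 9*(5 + I**2) = -27 + (45 + 9*I**2) = 18 + 9*I**2)
w(X) = -5 (w(X) = -5 + 0 = -5)
27*(c + w(d(6))) = 27*(-1 - 5) = 27*(-6) = -162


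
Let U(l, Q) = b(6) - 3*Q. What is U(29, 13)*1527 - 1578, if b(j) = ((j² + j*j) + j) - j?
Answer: 48813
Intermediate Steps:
b(j) = 2*j² (b(j) = ((j² + j²) + j) - j = (2*j² + j) - j = (j + 2*j²) - j = 2*j²)
U(l, Q) = 72 - 3*Q (U(l, Q) = 2*6² - 3*Q = 2*36 - 3*Q = 72 - 3*Q)
U(29, 13)*1527 - 1578 = (72 - 3*13)*1527 - 1578 = (72 - 39)*1527 - 1578 = 33*1527 - 1578 = 50391 - 1578 = 48813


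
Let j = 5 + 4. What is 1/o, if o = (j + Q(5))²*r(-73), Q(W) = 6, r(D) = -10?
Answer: -1/2250 ≈ -0.00044444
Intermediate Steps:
j = 9
o = -2250 (o = (9 + 6)²*(-10) = 15²*(-10) = 225*(-10) = -2250)
1/o = 1/(-2250) = -1/2250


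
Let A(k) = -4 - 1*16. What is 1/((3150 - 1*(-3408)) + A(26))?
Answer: 1/6538 ≈ 0.00015295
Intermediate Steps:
A(k) = -20 (A(k) = -4 - 16 = -20)
1/((3150 - 1*(-3408)) + A(26)) = 1/((3150 - 1*(-3408)) - 20) = 1/((3150 + 3408) - 20) = 1/(6558 - 20) = 1/6538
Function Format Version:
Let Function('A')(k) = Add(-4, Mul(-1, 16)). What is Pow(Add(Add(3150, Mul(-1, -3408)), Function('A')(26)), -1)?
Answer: Rational(1, 6538) ≈ 0.00015295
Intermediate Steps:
Function('A')(k) = -20 (Function('A')(k) = Add(-4, -16) = -20)
Pow(Add(Add(3150, Mul(-1, -3408)), Function('A')(26)), -1) = Pow(Add(Add(3150, Mul(-1, -3408)), -20), -1) = Pow(Add(Add(3150, 3408), -20), -1) = Pow(Add(6558, -20), -1) = Pow(6538, -1) = Rational(1, 6538)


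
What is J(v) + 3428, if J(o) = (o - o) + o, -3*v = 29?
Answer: 10255/3 ≈ 3418.3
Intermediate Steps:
v = -29/3 (v = -⅓*29 = -29/3 ≈ -9.6667)
J(o) = o (J(o) = 0 + o = o)
J(v) + 3428 = -29/3 + 3428 = 10255/3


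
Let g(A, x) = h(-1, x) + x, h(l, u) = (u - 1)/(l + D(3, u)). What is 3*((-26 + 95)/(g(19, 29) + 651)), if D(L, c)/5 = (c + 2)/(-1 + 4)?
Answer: 7866/25861 ≈ 0.30416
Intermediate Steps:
D(L, c) = 10/3 + 5*c/3 (D(L, c) = 5*((c + 2)/(-1 + 4)) = 5*((2 + c)/3) = 5*((2 + c)*(⅓)) = 5*(⅔ + c/3) = 10/3 + 5*c/3)
h(l, u) = (-1 + u)/(10/3 + l + 5*u/3) (h(l, u) = (u - 1)/(l + (10/3 + 5*u/3)) = (-1 + u)/(10/3 + l + 5*u/3))
g(A, x) = x + 3*(-1 + x)/(7 + 5*x) (g(A, x) = 3*(-1 + x)/(10 + 3*(-1) + 5*x) + x = 3*(-1 + x)/(10 - 3 + 5*x) + x = 3*(-1 + x)/(7 + 5*x) + x = x + 3*(-1 + x)/(7 + 5*x))
3*((-26 + 95)/(g(19, 29) + 651)) = 3*((-26 + 95)/((-3 + 5*29² + 10*29)/(7 + 5*29) + 651)) = 3*(69/((-3 + 5*841 + 290)/(7 + 145) + 651)) = 3*(69/((-3 + 4205 + 290)/152 + 651)) = 3*(69/((1/152)*4492 + 651)) = 3*(69/(1123/38 + 651)) = 3*(69/(25861/38)) = 3*(69*(38/25861)) = 3*(2622/25861) = 7866/25861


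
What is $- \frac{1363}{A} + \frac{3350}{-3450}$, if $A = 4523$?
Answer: $- \frac{397088}{312087} \approx -1.2724$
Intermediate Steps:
$- \frac{1363}{A} + \frac{3350}{-3450} = - \frac{1363}{4523} + \frac{3350}{-3450} = \left(-1363\right) \frac{1}{4523} + 3350 \left(- \frac{1}{3450}\right) = - \frac{1363}{4523} - \frac{67}{69} = - \frac{397088}{312087}$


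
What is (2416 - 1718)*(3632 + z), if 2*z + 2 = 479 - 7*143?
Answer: 2352260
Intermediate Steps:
z = -262 (z = -1 + (479 - 7*143)/2 = -1 + (479 - 1001)/2 = -1 + (½)*(-522) = -1 - 261 = -262)
(2416 - 1718)*(3632 + z) = (2416 - 1718)*(3632 - 262) = 698*3370 = 2352260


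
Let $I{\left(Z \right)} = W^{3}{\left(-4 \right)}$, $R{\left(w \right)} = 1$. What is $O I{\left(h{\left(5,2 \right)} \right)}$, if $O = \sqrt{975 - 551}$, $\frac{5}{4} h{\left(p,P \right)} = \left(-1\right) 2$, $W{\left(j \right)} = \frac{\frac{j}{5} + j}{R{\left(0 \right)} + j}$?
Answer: $\frac{1024 \sqrt{106}}{125} \approx 84.342$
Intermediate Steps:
$W{\left(j \right)} = \frac{6 j}{5 \left(1 + j\right)}$ ($W{\left(j \right)} = \frac{\frac{j}{5} + j}{1 + j} = \frac{\frac{6}{5} j}{1 + j} = \frac{6 j}{5 \left(1 + j\right)}$)
$h{\left(p,P \right)} = - \frac{8}{5}$ ($h{\left(p,P \right)} = \frac{4 \left(\left(-1\right) 2\right)}{5} = \frac{4}{5} \left(-2\right) = - \frac{8}{5}$)
$I{\left(Z \right)} = \frac{512}{125}$ ($I{\left(Z \right)} = \left(\frac{6}{5} \left(-4\right) \frac{1}{1 - 4}\right)^{3} = \left(\frac{6}{5} \left(-4\right) \frac{1}{-3}\right)^{3} = \left(\frac{6}{5} \left(-4\right) \left(- \frac{1}{3}\right)\right)^{3} = \left(\frac{8}{5}\right)^{3} = \frac{512}{125}$)
$O = 2 \sqrt{106}$ ($O = \sqrt{424} = 2 \sqrt{106} \approx 20.591$)
$O I{\left(h{\left(5,2 \right)} \right)} = 2 \sqrt{106} \cdot \frac{512}{125} = \frac{1024 \sqrt{106}}{125}$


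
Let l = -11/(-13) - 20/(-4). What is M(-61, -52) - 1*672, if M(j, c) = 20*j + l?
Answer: -24520/13 ≈ -1886.2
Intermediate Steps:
l = 76/13 (l = -11*(-1/13) - 20*(-¼) = 11/13 + 5 = 76/13 ≈ 5.8462)
M(j, c) = 76/13 + 20*j (M(j, c) = 20*j + 76/13 = 76/13 + 20*j)
M(-61, -52) - 1*672 = (76/13 + 20*(-61)) - 1*672 = (76/13 - 1220) - 672 = -15784/13 - 672 = -24520/13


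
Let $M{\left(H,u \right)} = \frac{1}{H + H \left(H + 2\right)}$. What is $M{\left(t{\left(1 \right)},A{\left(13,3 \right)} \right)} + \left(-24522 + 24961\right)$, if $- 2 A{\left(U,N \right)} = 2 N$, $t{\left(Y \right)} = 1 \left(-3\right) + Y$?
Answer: $\frac{877}{2} \approx 438.5$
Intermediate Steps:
$t{\left(Y \right)} = -3 + Y$
$A{\left(U,N \right)} = - N$ ($A{\left(U,N \right)} = - \frac{2 N}{2} = - N$)
$M{\left(H,u \right)} = \frac{1}{H + H \left(2 + H\right)}$
$M{\left(t{\left(1 \right)},A{\left(13,3 \right)} \right)} + \left(-24522 + 24961\right) = \frac{1}{\left(-3 + 1\right) \left(3 + \left(-3 + 1\right)\right)} + \left(-24522 + 24961\right) = \frac{1}{\left(-2\right) \left(3 - 2\right)} + 439 = - \frac{1}{2 \cdot 1} + 439 = \left(- \frac{1}{2}\right) 1 + 439 = - \frac{1}{2} + 439 = \frac{877}{2}$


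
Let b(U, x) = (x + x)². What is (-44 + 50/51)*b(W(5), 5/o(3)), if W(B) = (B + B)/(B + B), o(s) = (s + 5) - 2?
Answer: -54850/459 ≈ -119.50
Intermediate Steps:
o(s) = 3 + s (o(s) = (5 + s) - 2 = 3 + s)
W(B) = 1 (W(B) = (2*B)/((2*B)) = (2*B)*(1/(2*B)) = 1)
b(U, x) = 4*x² (b(U, x) = (2*x)² = 4*x²)
(-44 + 50/51)*b(W(5), 5/o(3)) = (-44 + 50/51)*(4*(5/(3 + 3))²) = (-44 + 50*(1/51))*(4*(5/6)²) = (-44 + 50/51)*(4*(5*(⅙))²) = -8776*(⅚)²/51 = -8776*25/(51*36) = -2194/51*25/9 = -54850/459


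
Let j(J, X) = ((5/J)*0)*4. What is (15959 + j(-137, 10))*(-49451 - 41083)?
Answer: -1444832106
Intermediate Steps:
j(J, X) = 0 (j(J, X) = 0*4 = 0)
(15959 + j(-137, 10))*(-49451 - 41083) = (15959 + 0)*(-49451 - 41083) = 15959*(-90534) = -1444832106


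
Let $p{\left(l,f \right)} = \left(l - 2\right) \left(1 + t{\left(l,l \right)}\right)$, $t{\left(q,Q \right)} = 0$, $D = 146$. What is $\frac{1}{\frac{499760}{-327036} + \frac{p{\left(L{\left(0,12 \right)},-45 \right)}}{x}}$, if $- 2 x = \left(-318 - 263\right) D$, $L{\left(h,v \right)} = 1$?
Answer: $- \frac{3467644467}{5299161979} \approx -0.65438$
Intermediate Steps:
$p{\left(l,f \right)} = -2 + l$ ($p{\left(l,f \right)} = \left(l - 2\right) \left(1 + 0\right) = \left(l - 2\right) 1 = \left(-2 + l\right) 1 = -2 + l$)
$x = 42413$ ($x = - \frac{\left(-318 - 263\right) 146}{2} = - \frac{\left(-581\right) 146}{2} = \left(- \frac{1}{2}\right) \left(-84826\right) = 42413$)
$\frac{1}{\frac{499760}{-327036} + \frac{p{\left(L{\left(0,12 \right)},-45 \right)}}{x}} = \frac{1}{\frac{499760}{-327036} + \frac{-2 + 1}{42413}} = \frac{1}{499760 \left(- \frac{1}{327036}\right) - \frac{1}{42413}} = \frac{1}{- \frac{124940}{81759} - \frac{1}{42413}} = \frac{1}{- \frac{5299161979}{3467644467}} = - \frac{3467644467}{5299161979}$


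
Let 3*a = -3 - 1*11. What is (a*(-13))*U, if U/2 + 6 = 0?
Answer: -728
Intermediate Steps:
U = -12 (U = -12 + 2*0 = -12 + 0 = -12)
a = -14/3 (a = (-3 - 1*11)/3 = (-3 - 11)/3 = (⅓)*(-14) = -14/3 ≈ -4.6667)
(a*(-13))*U = -14/3*(-13)*(-12) = (182/3)*(-12) = -728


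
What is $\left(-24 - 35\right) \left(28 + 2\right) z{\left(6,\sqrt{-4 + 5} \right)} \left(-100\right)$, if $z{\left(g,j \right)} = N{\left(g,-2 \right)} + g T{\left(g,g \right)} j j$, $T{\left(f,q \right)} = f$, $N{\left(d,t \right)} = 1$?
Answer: $6549000$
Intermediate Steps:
$z{\left(g,j \right)} = 1 + g^{2} j^{2}$ ($z{\left(g,j \right)} = 1 + g g j j = 1 + j g^{2} j = 1 + g^{2} j^{2}$)
$\left(-24 - 35\right) \left(28 + 2\right) z{\left(6,\sqrt{-4 + 5} \right)} \left(-100\right) = \left(-24 - 35\right) \left(28 + 2\right) \left(1 + 6^{2} \left(\sqrt{-4 + 5}\right)^{2}\right) \left(-100\right) = \left(-59\right) 30 \left(1 + 36 \left(\sqrt{1}\right)^{2}\right) \left(-100\right) = - 1770 \left(1 + 36 \cdot 1^{2}\right) \left(-100\right) = - 1770 \left(1 + 36 \cdot 1\right) \left(-100\right) = - 1770 \left(1 + 36\right) \left(-100\right) = \left(-1770\right) 37 \left(-100\right) = \left(-65490\right) \left(-100\right) = 6549000$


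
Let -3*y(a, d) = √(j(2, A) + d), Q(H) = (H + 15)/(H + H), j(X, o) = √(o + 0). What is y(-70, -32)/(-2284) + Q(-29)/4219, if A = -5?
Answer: 7/122351 + √(-32 + I*√5)/6852 ≈ 8.6039e-5 + 0.00082608*I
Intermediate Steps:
j(X, o) = √o
Q(H) = (15 + H)/(2*H) (Q(H) = (15 + H)/((2*H)) = (15 + H)*(1/(2*H)) = (15 + H)/(2*H))
y(a, d) = -√(d + I*√5)/3 (y(a, d) = -√(√(-5) + d)/3 = -√(I*√5 + d)/3 = -√(d + I*√5)/3)
y(-70, -32)/(-2284) + Q(-29)/4219 = -√(-32 + I*√5)/3/(-2284) + ((½)*(15 - 29)/(-29))/4219 = -√(-32 + I*√5)/3*(-1/2284) + ((½)*(-1/29)*(-14))*(1/4219) = √(-32 + I*√5)/6852 + (7/29)*(1/4219) = √(-32 + I*√5)/6852 + 7/122351 = 7/122351 + √(-32 + I*√5)/6852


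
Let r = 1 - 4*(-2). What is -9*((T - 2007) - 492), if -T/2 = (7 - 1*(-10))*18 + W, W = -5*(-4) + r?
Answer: 28521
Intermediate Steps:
r = 9 (r = 1 + 8 = 9)
W = 29 (W = -5*(-4) + 9 = 20 + 9 = 29)
T = -670 (T = -2*((7 - 1*(-10))*18 + 29) = -2*((7 + 10)*18 + 29) = -2*(17*18 + 29) = -2*(306 + 29) = -2*335 = -670)
-9*((T - 2007) - 492) = -9*((-670 - 2007) - 492) = -9*(-2677 - 492) = -9*(-3169) = 28521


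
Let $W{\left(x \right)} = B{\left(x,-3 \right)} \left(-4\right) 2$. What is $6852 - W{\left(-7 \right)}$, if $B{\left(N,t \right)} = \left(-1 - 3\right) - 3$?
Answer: $6796$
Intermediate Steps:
$B{\left(N,t \right)} = -7$ ($B{\left(N,t \right)} = -4 - 3 = -7$)
$W{\left(x \right)} = 56$ ($W{\left(x \right)} = \left(-7\right) \left(-4\right) 2 = 28 \cdot 2 = 56$)
$6852 - W{\left(-7 \right)} = 6852 - 56 = 6796$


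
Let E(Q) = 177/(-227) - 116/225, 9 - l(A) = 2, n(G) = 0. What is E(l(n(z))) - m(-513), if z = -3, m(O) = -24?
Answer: 1159643/51075 ≈ 22.705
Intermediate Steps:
l(A) = 7 (l(A) = 9 - 1*2 = 9 - 2 = 7)
E(Q) = -66157/51075 (E(Q) = 177*(-1/227) - 116*1/225 = -177/227 - 116/225 = -66157/51075)
E(l(n(z))) - m(-513) = -66157/51075 - 1*(-24) = -66157/51075 + 24 = 1159643/51075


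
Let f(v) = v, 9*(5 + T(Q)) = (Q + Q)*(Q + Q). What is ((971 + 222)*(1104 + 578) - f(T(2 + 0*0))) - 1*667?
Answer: 18053660/9 ≈ 2.0060e+6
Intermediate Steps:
T(Q) = -5 + 4*Q²/9 (T(Q) = -5 + ((Q + Q)*(Q + Q))/9 = -5 + ((2*Q)*(2*Q))/9 = -5 + (4*Q²)/9 = -5 + 4*Q²/9)
((971 + 222)*(1104 + 578) - f(T(2 + 0*0))) - 1*667 = ((971 + 222)*(1104 + 578) - (-5 + 4*(2 + 0*0)²/9)) - 1*667 = (1193*1682 - (-5 + 4*(2 + 0)²/9)) - 667 = (2006626 - (-5 + (4/9)*2²)) - 667 = (2006626 - (-5 + (4/9)*4)) - 667 = (2006626 - (-5 + 16/9)) - 667 = (2006626 - 1*(-29/9)) - 667 = (2006626 + 29/9) - 667 = 18059663/9 - 667 = 18053660/9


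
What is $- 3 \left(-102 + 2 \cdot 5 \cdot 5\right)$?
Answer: $156$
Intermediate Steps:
$- 3 \left(-102 + 2 \cdot 5 \cdot 5\right) = - 3 \left(-102 + 10 \cdot 5\right) = - 3 \left(-102 + 50\right) = \left(-3\right) \left(-52\right) = 156$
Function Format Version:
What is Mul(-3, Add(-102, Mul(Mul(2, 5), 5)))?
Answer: 156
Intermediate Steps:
Mul(-3, Add(-102, Mul(Mul(2, 5), 5))) = Mul(-3, Add(-102, Mul(10, 5))) = Mul(-3, Add(-102, 50)) = Mul(-3, -52) = 156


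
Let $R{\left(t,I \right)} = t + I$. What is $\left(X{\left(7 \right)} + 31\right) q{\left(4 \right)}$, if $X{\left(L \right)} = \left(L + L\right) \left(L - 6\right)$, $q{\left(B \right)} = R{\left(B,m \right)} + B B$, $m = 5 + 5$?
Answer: $1350$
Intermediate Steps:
$m = 10$
$R{\left(t,I \right)} = I + t$
$q{\left(B \right)} = 10 + B + B^{2}$ ($q{\left(B \right)} = \left(10 + B\right) + B B = \left(10 + B\right) + B^{2} = 10 + B + B^{2}$)
$X{\left(L \right)} = 2 L \left(-6 + L\right)$
$\left(X{\left(7 \right)} + 31\right) q{\left(4 \right)} = \left(2 \cdot 7 \left(-6 + 7\right) + 31\right) \left(10 + 4 + 4^{2}\right) = \left(2 \cdot 7 \cdot 1 + 31\right) \left(10 + 4 + 16\right) = \left(14 + 31\right) 30 = 45 \cdot 30 = 1350$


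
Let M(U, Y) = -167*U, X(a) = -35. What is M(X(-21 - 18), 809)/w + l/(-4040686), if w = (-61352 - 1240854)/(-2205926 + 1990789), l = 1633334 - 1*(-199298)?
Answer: 2539339127294299/2630902776658 ≈ 965.20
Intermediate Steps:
l = 1832632 (l = 1633334 + 199298 = 1832632)
w = 1302206/215137 (w = -1302206/(-215137) = -1302206*(-1/215137) = 1302206/215137 ≈ 6.0529)
M(X(-21 - 18), 809)/w + l/(-4040686) = (-167*(-35))/(1302206/215137) + 1832632/(-4040686) = 5845*(215137/1302206) + 1832632*(-1/4040686) = 1257475765/1302206 - 916316/2020343 = 2539339127294299/2630902776658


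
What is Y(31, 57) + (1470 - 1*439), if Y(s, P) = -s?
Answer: 1000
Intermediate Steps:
Y(31, 57) + (1470 - 1*439) = -1*31 + (1470 - 1*439) = -31 + (1470 - 439) = -31 + 1031 = 1000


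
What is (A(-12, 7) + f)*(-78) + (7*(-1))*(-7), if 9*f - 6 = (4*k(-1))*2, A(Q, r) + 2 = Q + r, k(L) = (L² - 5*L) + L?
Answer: 589/3 ≈ 196.33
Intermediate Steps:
k(L) = L² - 4*L
A(Q, r) = -2 + Q + r (A(Q, r) = -2 + (Q + r) = -2 + Q + r)
f = 46/9 (f = ⅔ + ((4*(-(-4 - 1)))*2)/9 = ⅔ + ((4*(-1*(-5)))*2)/9 = ⅔ + ((4*5)*2)/9 = ⅔ + (20*2)/9 = ⅔ + (⅑)*40 = ⅔ + 40/9 = 46/9 ≈ 5.1111)
(A(-12, 7) + f)*(-78) + (7*(-1))*(-7) = ((-2 - 12 + 7) + 46/9)*(-78) + (7*(-1))*(-7) = (-7 + 46/9)*(-78) - 7*(-7) = -17/9*(-78) + 49 = 442/3 + 49 = 589/3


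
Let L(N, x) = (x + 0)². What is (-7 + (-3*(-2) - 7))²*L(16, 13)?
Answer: 10816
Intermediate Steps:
L(N, x) = x²
(-7 + (-3*(-2) - 7))²*L(16, 13) = (-7 + (-3*(-2) - 7))²*13² = (-7 + (6 - 7))²*169 = (-7 - 1)²*169 = (-8)²*169 = 64*169 = 10816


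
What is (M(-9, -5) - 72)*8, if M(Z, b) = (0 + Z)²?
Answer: 72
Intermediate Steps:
M(Z, b) = Z²
(M(-9, -5) - 72)*8 = ((-9)² - 72)*8 = (81 - 72)*8 = 9*8 = 72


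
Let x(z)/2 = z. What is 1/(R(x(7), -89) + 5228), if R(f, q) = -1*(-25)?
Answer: 1/5253 ≈ 0.00019037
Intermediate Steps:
x(z) = 2*z
R(f, q) = 25
1/(R(x(7), -89) + 5228) = 1/(25 + 5228) = 1/5253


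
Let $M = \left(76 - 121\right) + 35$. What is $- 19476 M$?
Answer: $194760$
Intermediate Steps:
$M = -10$ ($M = \left(76 - 121\right) + 35 = -45 + 35 = -10$)
$- 19476 M = \left(-19476\right) \left(-10\right) = 194760$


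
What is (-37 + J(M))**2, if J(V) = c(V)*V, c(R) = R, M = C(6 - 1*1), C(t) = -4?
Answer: 441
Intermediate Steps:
M = -4
J(V) = V**2 (J(V) = V*V = V**2)
(-37 + J(M))**2 = (-37 + (-4)**2)**2 = (-37 + 16)**2 = (-21)**2 = 441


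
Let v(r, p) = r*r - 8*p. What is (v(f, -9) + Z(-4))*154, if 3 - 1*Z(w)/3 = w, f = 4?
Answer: 16786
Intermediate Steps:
v(r, p) = r² - 8*p
Z(w) = 9 - 3*w
(v(f, -9) + Z(-4))*154 = ((4² - 8*(-9)) + (9 - 3*(-4)))*154 = ((16 + 72) + (9 + 12))*154 = (88 + 21)*154 = 109*154 = 16786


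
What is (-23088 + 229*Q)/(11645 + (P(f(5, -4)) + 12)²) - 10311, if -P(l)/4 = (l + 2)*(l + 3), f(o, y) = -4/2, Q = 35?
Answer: -121571452/11789 ≈ -10312.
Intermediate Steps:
f(o, y) = -2 (f(o, y) = -4*½ = -2)
P(l) = -4*(2 + l)*(3 + l) (P(l) = -4*(l + 2)*(l + 3) = -4*(2 + l)*(3 + l))
(-23088 + 229*Q)/(11645 + (P(f(5, -4)) + 12)²) - 10311 = (-23088 + 229*35)/(11645 + ((-24 - 20*(-2) - 4*(-2)²) + 12)²) - 10311 = (-23088 + 8015)/(11645 + ((-24 + 40 - 4*4) + 12)²) - 10311 = -15073/(11645 + ((-24 + 40 - 16) + 12)²) - 10311 = -15073/(11645 + (0 + 12)²) - 10311 = -15073/(11645 + 12²) - 10311 = -15073/(11645 + 144) - 10311 = -15073/11789 - 10311 = -121571452/11789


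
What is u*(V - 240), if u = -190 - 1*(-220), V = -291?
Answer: -15930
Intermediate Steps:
u = 30 (u = -190 + 220 = 30)
u*(V - 240) = 30*(-291 - 240) = 30*(-531) = -15930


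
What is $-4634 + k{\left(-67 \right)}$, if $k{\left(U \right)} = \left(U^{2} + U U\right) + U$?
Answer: $4277$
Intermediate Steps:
$k{\left(U \right)} = U + 2 U^{2}$ ($k{\left(U \right)} = \left(U^{2} + U^{2}\right) + U = 2 U^{2} + U = U + 2 U^{2}$)
$-4634 + k{\left(-67 \right)} = -4634 - 67 \left(1 + 2 \left(-67\right)\right) = -4634 - 67 \left(1 - 134\right) = -4634 - -8911 = -4634 + 8911 = 4277$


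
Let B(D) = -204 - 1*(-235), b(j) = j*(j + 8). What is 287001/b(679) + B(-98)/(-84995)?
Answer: 8126396444/13215957545 ≈ 0.61489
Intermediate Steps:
b(j) = j*(8 + j)
B(D) = 31 (B(D) = -204 + 235 = 31)
287001/b(679) + B(-98)/(-84995) = 287001/((679*(8 + 679))) + 31/(-84995) = 287001/((679*687)) + 31*(-1/84995) = 287001/466473 - 31/84995 = 287001*(1/466473) - 31/84995 = 95667/155491 - 31/84995 = 8126396444/13215957545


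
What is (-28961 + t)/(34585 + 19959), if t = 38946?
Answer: 9985/54544 ≈ 0.18306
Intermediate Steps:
(-28961 + t)/(34585 + 19959) = (-28961 + 38946)/(34585 + 19959) = 9985/54544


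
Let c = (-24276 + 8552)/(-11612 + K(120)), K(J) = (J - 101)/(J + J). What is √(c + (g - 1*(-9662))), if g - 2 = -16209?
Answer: I*√50821842312518585/2786861 ≈ 80.893*I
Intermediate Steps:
g = -16207 (g = 2 - 16209 = -16207)
K(J) = (-101 + J)/(2*J) (K(J) = (-101 + J)/((2*J)) = (-101 + J)*(1/(2*J)) = (-101 + J)/(2*J))
c = 3773760/2786861 (c = (-24276 + 8552)/(-11612 + (½)*(-101 + 120)/120) = -15724/(-11612 + (½)*(1/120)*19) = -15724/(-11612 + 19/240) = -15724/(-2786861/240) = -15724*(-240/2786861) = 3773760/2786861 ≈ 1.3541)
√(c + (g - 1*(-9662))) = √(3773760/2786861 + (-16207 - 1*(-9662))) = √(3773760/2786861 + (-16207 + 9662)) = √(3773760/2786861 - 6545) = √(-18236231485/2786861) = I*√50821842312518585/2786861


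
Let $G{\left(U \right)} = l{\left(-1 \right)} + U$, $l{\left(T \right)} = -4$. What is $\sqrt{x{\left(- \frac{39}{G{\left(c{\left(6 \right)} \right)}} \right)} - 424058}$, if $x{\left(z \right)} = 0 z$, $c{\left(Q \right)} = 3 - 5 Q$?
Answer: $i \sqrt{424058} \approx 651.2 i$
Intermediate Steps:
$c{\left(Q \right)} = 3 - 5 Q$
$G{\left(U \right)} = -4 + U$
$x{\left(z \right)} = 0$
$\sqrt{x{\left(- \frac{39}{G{\left(c{\left(6 \right)} \right)}} \right)} - 424058} = \sqrt{0 - 424058} = \sqrt{-424058} = i \sqrt{424058}$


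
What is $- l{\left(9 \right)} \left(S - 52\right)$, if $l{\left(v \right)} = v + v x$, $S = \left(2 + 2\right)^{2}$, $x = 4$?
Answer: $1620$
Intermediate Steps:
$S = 16$ ($S = 4^{2} = 16$)
$l{\left(v \right)} = 5 v$ ($l{\left(v \right)} = v + v 4 = v + 4 v = 5 v$)
$- l{\left(9 \right)} \left(S - 52\right) = - 5 \cdot 9 \left(16 - 52\right) = - 45 \left(-36\right) = \left(-1\right) \left(-1620\right) = 1620$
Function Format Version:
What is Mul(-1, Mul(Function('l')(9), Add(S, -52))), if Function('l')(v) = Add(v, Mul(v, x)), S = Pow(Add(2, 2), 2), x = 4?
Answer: 1620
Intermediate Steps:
S = 16 (S = Pow(4, 2) = 16)
Function('l')(v) = Mul(5, v) (Function('l')(v) = Add(v, Mul(v, 4)) = Add(v, Mul(4, v)) = Mul(5, v))
Mul(-1, Mul(Function('l')(9), Add(S, -52))) = Mul(-1, Mul(Mul(5, 9), Add(16, -52))) = Mul(-1, Mul(45, -36)) = Mul(-1, -1620) = 1620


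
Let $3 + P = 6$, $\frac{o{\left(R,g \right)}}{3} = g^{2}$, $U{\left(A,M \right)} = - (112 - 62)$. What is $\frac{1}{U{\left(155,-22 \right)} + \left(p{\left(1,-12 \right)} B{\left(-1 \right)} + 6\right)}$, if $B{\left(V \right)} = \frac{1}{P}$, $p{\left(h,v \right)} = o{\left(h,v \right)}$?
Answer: $\frac{1}{100} \approx 0.01$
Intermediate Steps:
$U{\left(A,M \right)} = -50$ ($U{\left(A,M \right)} = - (112 - 62) = \left(-1\right) 50 = -50$)
$o{\left(R,g \right)} = 3 g^{2}$
$P = 3$ ($P = -3 + 6 = 3$)
$p{\left(h,v \right)} = 3 v^{2}$
$B{\left(V \right)} = \frac{1}{3}$
$\frac{1}{U{\left(155,-22 \right)} + \left(p{\left(1,-12 \right)} B{\left(-1 \right)} + 6\right)} = \frac{1}{-50 + \left(3 \left(-12\right)^{2} \cdot \frac{1}{3} + 6\right)} = \frac{1}{-50 + \left(3 \cdot 144 \cdot \frac{1}{3} + 6\right)} = \frac{1}{-50 + \left(432 \cdot \frac{1}{3} + 6\right)} = \frac{1}{-50 + \left(144 + 6\right)} = \frac{1}{-50 + 150} = \frac{1}{100}$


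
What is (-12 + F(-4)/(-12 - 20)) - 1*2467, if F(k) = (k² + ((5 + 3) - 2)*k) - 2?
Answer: -39659/16 ≈ -2478.7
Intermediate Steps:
F(k) = -2 + k² + 6*k (F(k) = (k² + (8 - 2)*k) - 2 = (k² + 6*k) - 2 = -2 + k² + 6*k)
(-12 + F(-4)/(-12 - 20)) - 1*2467 = (-12 + (-2 + (-4)² + 6*(-4))/(-12 - 20)) - 1*2467 = (-12 + (-2 + 16 - 24)/(-32)) - 2467 = (-12 - 10*(-1/32)) - 2467 = (-12 + 5/16) - 2467 = -187/16 - 2467 = -39659/16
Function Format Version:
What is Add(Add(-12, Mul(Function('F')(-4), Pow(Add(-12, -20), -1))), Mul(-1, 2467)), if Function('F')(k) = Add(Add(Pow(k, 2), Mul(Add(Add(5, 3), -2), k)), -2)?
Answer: Rational(-39659, 16) ≈ -2478.7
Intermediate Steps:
Function('F')(k) = Add(-2, Pow(k, 2), Mul(6, k)) (Function('F')(k) = Add(Add(Pow(k, 2), Mul(Add(8, -2), k)), -2) = Add(Add(Pow(k, 2), Mul(6, k)), -2) = Add(-2, Pow(k, 2), Mul(6, k)))
Add(Add(-12, Mul(Function('F')(-4), Pow(Add(-12, -20), -1))), Mul(-1, 2467)) = Add(Add(-12, Mul(Add(-2, Pow(-4, 2), Mul(6, -4)), Pow(Add(-12, -20), -1))), Mul(-1, 2467)) = Add(Add(-12, Mul(Add(-2, 16, -24), Pow(-32, -1))), -2467) = Add(Add(-12, Mul(-10, Rational(-1, 32))), -2467) = Add(Add(-12, Rational(5, 16)), -2467) = Add(Rational(-187, 16), -2467) = Rational(-39659, 16)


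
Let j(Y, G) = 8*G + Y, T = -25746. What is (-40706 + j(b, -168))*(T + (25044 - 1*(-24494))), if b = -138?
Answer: -1003736896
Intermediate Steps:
j(Y, G) = Y + 8*G
(-40706 + j(b, -168))*(T + (25044 - 1*(-24494))) = (-40706 + (-138 + 8*(-168)))*(-25746 + (25044 - 1*(-24494))) = (-40706 + (-138 - 1344))*(-25746 + (25044 + 24494)) = (-40706 - 1482)*(-25746 + 49538) = -42188*23792 = -1003736896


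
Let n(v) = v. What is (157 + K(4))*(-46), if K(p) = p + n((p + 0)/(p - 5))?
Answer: -7222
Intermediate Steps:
K(p) = p + p/(-5 + p) (K(p) = p + (p + 0)/(p - 5) = p + p/(-5 + p))
(157 + K(4))*(-46) = (157 + 4*(-4 + 4)/(-5 + 4))*(-46) = (157 + 4*0/(-1))*(-46) = (157 + 4*(-1)*0)*(-46) = (157 + 0)*(-46) = 157*(-46) = -7222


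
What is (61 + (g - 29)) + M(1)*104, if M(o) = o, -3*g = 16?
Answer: 392/3 ≈ 130.67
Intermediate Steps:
g = -16/3 (g = -⅓*16 = -16/3 ≈ -5.3333)
(61 + (g - 29)) + M(1)*104 = (61 + (-16/3 - 29)) + 1*104 = (61 - 103/3) + 104 = 80/3 + 104 = 392/3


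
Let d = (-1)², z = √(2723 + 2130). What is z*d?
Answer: √4853 ≈ 69.663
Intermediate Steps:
z = √4853 ≈ 69.663
d = 1
z*d = √4853*1 = √4853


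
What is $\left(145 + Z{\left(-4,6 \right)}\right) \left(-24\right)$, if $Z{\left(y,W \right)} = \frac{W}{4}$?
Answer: $-3516$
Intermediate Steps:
$Z{\left(y,W \right)} = \frac{W}{4}$ ($Z{\left(y,W \right)} = W \frac{1}{4} = \frac{W}{4}$)
$\left(145 + Z{\left(-4,6 \right)}\right) \left(-24\right) = \left(145 + \frac{1}{4} \cdot 6\right) \left(-24\right) = \left(145 + \frac{3}{2}\right) \left(-24\right) = \frac{293}{2} \left(-24\right) = -3516$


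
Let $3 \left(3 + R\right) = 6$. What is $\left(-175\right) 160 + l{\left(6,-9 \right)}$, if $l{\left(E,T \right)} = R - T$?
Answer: $-27992$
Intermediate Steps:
$R = -1$ ($R = -3 + \frac{1}{3} \cdot 6 = -3 + 2 = -1$)
$l{\left(E,T \right)} = -1 - T$
$\left(-175\right) 160 + l{\left(6,-9 \right)} = \left(-175\right) 160 - -8 = -28000 + \left(-1 + 9\right) = -28000 + 8 = -27992$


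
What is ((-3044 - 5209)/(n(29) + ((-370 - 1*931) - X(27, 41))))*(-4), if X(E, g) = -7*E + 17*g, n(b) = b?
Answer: -8253/445 ≈ -18.546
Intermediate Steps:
((-3044 - 5209)/(n(29) + ((-370 - 1*931) - X(27, 41))))*(-4) = ((-3044 - 5209)/(29 + ((-370 - 1*931) - (-7*27 + 17*41))))*(-4) = -8253/(29 + ((-370 - 931) - (-189 + 697)))*(-4) = -8253/(29 + (-1301 - 1*508))*(-4) = -8253/(29 + (-1301 - 508))*(-4) = -8253/(29 - 1809)*(-4) = -8253/(-1780)*(-4) = -8253*(-1/1780)*(-4) = (8253/1780)*(-4) = -8253/445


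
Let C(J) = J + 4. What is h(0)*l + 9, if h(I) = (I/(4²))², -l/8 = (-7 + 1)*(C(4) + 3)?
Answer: 9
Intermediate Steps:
C(J) = 4 + J
l = 528 (l = -8*(-7 + 1)*((4 + 4) + 3) = -(-48)*(8 + 3) = -(-48)*11 = -8*(-66) = 528)
h(I) = I²/256 (h(I) = (I/16)² = I²/256)
h(0)*l + 9 = ((1/256)*0²)*528 + 9 = ((1/256)*0)*528 + 9 = 0*528 + 9 = 0 + 9 = 9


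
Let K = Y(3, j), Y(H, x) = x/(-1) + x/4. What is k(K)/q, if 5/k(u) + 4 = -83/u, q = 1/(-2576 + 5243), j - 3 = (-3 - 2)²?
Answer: -280035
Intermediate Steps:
j = 28 (j = 3 + (-3 - 2)² = 3 + (-5)² = 3 + 25 = 28)
q = 1/2667 ≈ 0.00037495
Y(H, x) = -3*x/4 (Y(H, x) = x*(-1) + x*(¼) = -x + x/4 = -3*x/4)
K = -21 (K = -¾*28 = -21)
k(u) = 5/(-4 - 83/u)
k(K)/q = (-5*(-21)/(83 + 4*(-21)))/(1/2667) = -5*(-21)/(83 - 84)*2667 = -5*(-21)/(-1)*2667 = -5*(-21)*(-1)*2667 = -105*2667 = -280035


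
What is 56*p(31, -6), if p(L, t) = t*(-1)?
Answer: 336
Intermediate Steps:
p(L, t) = -t
56*p(31, -6) = 56*(-1*(-6)) = 56*6 = 336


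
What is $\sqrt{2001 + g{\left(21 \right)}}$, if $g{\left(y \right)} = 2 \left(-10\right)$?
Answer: $\sqrt{1981} \approx 44.508$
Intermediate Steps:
$g{\left(y \right)} = -20$
$\sqrt{2001 + g{\left(21 \right)}} = \sqrt{2001 - 20} = \sqrt{1981}$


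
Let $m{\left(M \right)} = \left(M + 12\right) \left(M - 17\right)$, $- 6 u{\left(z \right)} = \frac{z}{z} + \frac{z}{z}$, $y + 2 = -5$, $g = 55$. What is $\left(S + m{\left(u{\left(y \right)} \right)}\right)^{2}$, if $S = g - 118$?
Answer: $\frac{5697769}{81} \approx 70343.0$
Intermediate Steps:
$y = -7$ ($y = -2 - 5 = -7$)
$u{\left(z \right)} = - \frac{1}{3}$ ($u{\left(z \right)} = - \frac{\frac{z}{z} + \frac{z}{z}}{6} = - \frac{1 + 1}{6} = \left(- \frac{1}{6}\right) 2 = - \frac{1}{3}$)
$m{\left(M \right)} = \left(-17 + M\right) \left(12 + M\right)$ ($m{\left(M \right)} = \left(12 + M\right) \left(-17 + M\right) = \left(-17 + M\right) \left(12 + M\right)$)
$S = -63$ ($S = 55 - 118 = -63$)
$\left(S + m{\left(u{\left(y \right)} \right)}\right)^{2} = \left(-63 - \left(\frac{607}{3} - \frac{1}{9}\right)\right)^{2} = \left(-63 + \left(-204 + \frac{1}{9} + \frac{5}{3}\right)\right)^{2} = \left(-63 - \frac{1820}{9}\right)^{2} = \left(- \frac{2387}{9}\right)^{2} = \frac{5697769}{81}$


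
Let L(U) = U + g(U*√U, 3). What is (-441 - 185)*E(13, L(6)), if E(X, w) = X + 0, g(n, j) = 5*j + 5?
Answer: -8138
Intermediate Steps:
g(n, j) = 5 + 5*j
L(U) = 20 + U (L(U) = U + (5 + 5*3) = U + (5 + 15) = U + 20 = 20 + U)
E(X, w) = X
(-441 - 185)*E(13, L(6)) = (-441 - 185)*13 = -626*13 = -8138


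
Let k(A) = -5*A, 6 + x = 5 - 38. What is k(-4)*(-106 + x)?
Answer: -2900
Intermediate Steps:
x = -39 (x = -6 + (5 - 38) = -6 - 33 = -39)
k(-4)*(-106 + x) = (-5*(-4))*(-106 - 39) = 20*(-145) = -2900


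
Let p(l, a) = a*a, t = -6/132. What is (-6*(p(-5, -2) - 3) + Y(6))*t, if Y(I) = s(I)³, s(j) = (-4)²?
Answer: -2045/11 ≈ -185.91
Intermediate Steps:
s(j) = 16
t = -1/22 (t = -6*1/132 = -1/22 ≈ -0.045455)
Y(I) = 4096 (Y(I) = 16³ = 4096)
p(l, a) = a²
(-6*(p(-5, -2) - 3) + Y(6))*t = (-6*((-2)² - 3) + 4096)*(-1/22) = (-6*(4 - 3) + 4096)*(-1/22) = (-6*1 + 4096)*(-1/22) = (-6 + 4096)*(-1/22) = 4090*(-1/22) = -2045/11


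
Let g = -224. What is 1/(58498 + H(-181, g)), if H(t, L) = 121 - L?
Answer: 1/58843 ≈ 1.6994e-5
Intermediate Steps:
1/(58498 + H(-181, g)) = 1/(58498 + (121 - 1*(-224))) = 1/(58498 + (121 + 224)) = 1/(58498 + 345) = 1/58843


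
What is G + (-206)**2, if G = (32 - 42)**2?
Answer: 42536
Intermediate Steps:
G = 100 (G = (-10)**2 = 100)
G + (-206)**2 = 100 + (-206)**2 = 100 + 42436 = 42536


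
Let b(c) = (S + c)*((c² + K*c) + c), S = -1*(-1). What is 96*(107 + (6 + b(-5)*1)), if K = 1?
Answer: 5088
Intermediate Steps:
S = 1
b(c) = (1 + c)*(c² + 2*c) (b(c) = (1 + c)*((c² + 1*c) + c) = (1 + c)*((c² + c) + c) = (1 + c)*((c + c²) + c) = (1 + c)*(c² + 2*c))
96*(107 + (6 + b(-5)*1)) = 96*(107 + (6 - 5*(2 + (-5)² + 3*(-5))*1)) = 96*(107 + (6 - 5*(2 + 25 - 15)*1)) = 96*(107 + (6 - 5*12*1)) = 96*(107 + (6 - 60*1)) = 96*(107 + (6 - 60)) = 96*(107 - 54) = 96*53 = 5088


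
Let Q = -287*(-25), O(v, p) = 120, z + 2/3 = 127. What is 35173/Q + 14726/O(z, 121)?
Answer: 10987981/86100 ≈ 127.62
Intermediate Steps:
z = 379/3 (z = -2/3 + 127 = 379/3 ≈ 126.33)
Q = 7175
35173/Q + 14726/O(z, 121) = 35173/7175 + 14726/120 = 35173*(1/7175) + 14726*(1/120) = 35173/7175 + 7363/60 = 10987981/86100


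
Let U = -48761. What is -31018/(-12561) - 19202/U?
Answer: 1753665020/612486921 ≈ 2.8632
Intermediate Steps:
-31018/(-12561) - 19202/U = -31018/(-12561) - 19202/(-48761) = -31018*(-1/12561) - 19202*(-1/48761) = 31018/12561 + 19202/48761 = 1753665020/612486921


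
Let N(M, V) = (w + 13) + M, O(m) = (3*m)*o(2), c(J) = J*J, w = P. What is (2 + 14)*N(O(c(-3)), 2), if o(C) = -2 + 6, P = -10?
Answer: 1776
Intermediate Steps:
w = -10
c(J) = J**2
o(C) = 4
O(m) = 12*m (O(m) = (3*m)*4 = 12*m)
N(M, V) = 3 + M (N(M, V) = (-10 + 13) + M = 3 + M)
(2 + 14)*N(O(c(-3)), 2) = (2 + 14)*(3 + 12*(-3)**2) = 16*(3 + 12*9) = 16*(3 + 108) = 16*111 = 1776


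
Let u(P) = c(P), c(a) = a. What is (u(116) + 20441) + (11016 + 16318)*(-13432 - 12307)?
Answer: -703529269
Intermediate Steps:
u(P) = P
(u(116) + 20441) + (11016 + 16318)*(-13432 - 12307) = (116 + 20441) + (11016 + 16318)*(-13432 - 12307) = 20557 + 27334*(-25739) = 20557 - 703549826 = -703529269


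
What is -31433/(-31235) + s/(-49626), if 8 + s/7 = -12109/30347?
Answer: 47393834308951/47039916934170 ≈ 1.0075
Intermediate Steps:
s = -1784195/30347 (s = -56 + 7*(-12109/30347) = -56 - 84763/30347 = -1784195/30347 ≈ -58.793)
-31433/(-31235) + s/(-49626) = -31433/(-31235) - 1784195/30347/(-49626) = -31433*(-1/31235) - 1784195/30347*(-1/49626) = 31433/31235 + 1784195/1506000222 = 47393834308951/47039916934170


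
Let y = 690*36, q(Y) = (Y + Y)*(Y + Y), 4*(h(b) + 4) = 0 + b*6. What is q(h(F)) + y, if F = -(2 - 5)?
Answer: 24841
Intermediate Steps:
F = 3 (F = -1*(-3) = 3)
h(b) = -4 + 3*b/2 (h(b) = -4 + (0 + b*6)/4 = -4 + (0 + 6*b)/4 = -4 + (6*b)/4 = -4 + 3*b/2)
q(Y) = 4*Y**2 (q(Y) = (2*Y)*(2*Y) = 4*Y**2)
y = 24840
q(h(F)) + y = 4*(-4 + (3/2)*3)**2 + 24840 = 4*(-4 + 9/2)**2 + 24840 = 4*(1/2)**2 + 24840 = 4*(1/4) + 24840 = 1 + 24840 = 24841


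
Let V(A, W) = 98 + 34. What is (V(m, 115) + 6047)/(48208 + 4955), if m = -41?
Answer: 6179/53163 ≈ 0.11623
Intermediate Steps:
V(A, W) = 132
(V(m, 115) + 6047)/(48208 + 4955) = (132 + 6047)/(48208 + 4955) = 6179/53163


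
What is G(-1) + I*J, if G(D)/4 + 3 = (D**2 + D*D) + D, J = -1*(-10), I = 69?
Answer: 682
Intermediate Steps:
J = 10
G(D) = -12 + 4*D + 8*D**2 (G(D) = -12 + 4*((D**2 + D*D) + D) = -12 + 4*((D**2 + D**2) + D) = -12 + 4*(2*D**2 + D) = -12 + 4*(D + 2*D**2) = -12 + (4*D + 8*D**2) = -12 + 4*D + 8*D**2)
G(-1) + I*J = (-12 + 4*(-1) + 8*(-1)**2) + 69*10 = (-12 - 4 + 8*1) + 690 = (-12 - 4 + 8) + 690 = -8 + 690 = 682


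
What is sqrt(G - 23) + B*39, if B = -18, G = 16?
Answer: -702 + I*sqrt(7) ≈ -702.0 + 2.6458*I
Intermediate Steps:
sqrt(G - 23) + B*39 = sqrt(16 - 23) - 18*39 = sqrt(-7) - 702 = I*sqrt(7) - 702 = -702 + I*sqrt(7)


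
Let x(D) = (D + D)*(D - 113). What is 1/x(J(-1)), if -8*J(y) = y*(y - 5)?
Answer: 8/1365 ≈ 0.0058608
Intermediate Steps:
J(y) = -y*(-5 + y)/8 (J(y) = -y*(y - 5)/8 = -y*(-5 + y)/8)
x(D) = 2*D*(-113 + D) (x(D) = (2*D)*(-113 + D) = 2*D*(-113 + D))
1/x(J(-1)) = 1/(2*((⅛)*(-1)*(5 - 1*(-1)))*(-113 + (⅛)*(-1)*(5 - 1*(-1)))) = 1/(2*((⅛)*(-1)*(5 + 1))*(-113 + (⅛)*(-1)*(5 + 1))) = 1/(2*((⅛)*(-1)*6)*(-113 + (⅛)*(-1)*6)) = 1/(2*(-¾)*(-113 - ¾)) = 1/(2*(-¾)*(-455/4)) = 1/(1365/8) = 8/1365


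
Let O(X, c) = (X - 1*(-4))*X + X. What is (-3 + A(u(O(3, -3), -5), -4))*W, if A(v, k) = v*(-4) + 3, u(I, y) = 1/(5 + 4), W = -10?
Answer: 40/9 ≈ 4.4444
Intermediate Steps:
O(X, c) = X + X*(4 + X) (O(X, c) = (X + 4)*X + X = (4 + X)*X + X = X*(4 + X) + X = X + X*(4 + X))
u(I, y) = ⅑ (u(I, y) = 1/9 = ⅑)
A(v, k) = 3 - 4*v (A(v, k) = -4*v + 3 = 3 - 4*v)
(-3 + A(u(O(3, -3), -5), -4))*W = (-3 + (3 - 4*⅑))*(-10) = (-3 + (3 - 4/9))*(-10) = (-3 + 23/9)*(-10) = -4/9*(-10) = 40/9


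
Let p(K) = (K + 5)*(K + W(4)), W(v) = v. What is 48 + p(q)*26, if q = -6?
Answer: 100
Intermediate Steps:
p(K) = (4 + K)*(5 + K) (p(K) = (K + 5)*(K + 4) = (5 + K)*(4 + K) = (4 + K)*(5 + K))
48 + p(q)*26 = 48 + (20 + (-6)**2 + 9*(-6))*26 = 48 + (20 + 36 - 54)*26 = 48 + 2*26 = 48 + 52 = 100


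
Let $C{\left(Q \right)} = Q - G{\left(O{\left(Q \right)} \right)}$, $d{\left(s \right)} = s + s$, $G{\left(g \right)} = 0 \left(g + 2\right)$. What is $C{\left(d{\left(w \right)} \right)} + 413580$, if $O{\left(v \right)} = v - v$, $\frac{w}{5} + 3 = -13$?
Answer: $413420$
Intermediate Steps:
$w = -80$ ($w = -15 + 5 \left(-13\right) = -15 - 65 = -80$)
$O{\left(v \right)} = 0$
$G{\left(g \right)} = 0$ ($G{\left(g \right)} = 0 \left(2 + g\right) = 0$)
$d{\left(s \right)} = 2 s$
$C{\left(Q \right)} = Q$ ($C{\left(Q \right)} = Q - 0 = Q + 0 = Q$)
$C{\left(d{\left(w \right)} \right)} + 413580 = 2 \left(-80\right) + 413580 = -160 + 413580 = 413420$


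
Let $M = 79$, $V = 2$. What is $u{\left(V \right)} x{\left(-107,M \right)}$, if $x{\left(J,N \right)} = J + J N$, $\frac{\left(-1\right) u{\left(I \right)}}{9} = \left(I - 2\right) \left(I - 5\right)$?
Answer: $0$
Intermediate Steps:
$u{\left(I \right)} = - 9 \left(-5 + I\right) \left(-2 + I\right)$ ($u{\left(I \right)} = - 9 \left(I - 2\right) \left(I - 5\right) = - 9 \left(-2 + I\right) \left(-5 + I\right) = - 9 \left(-5 + I\right) \left(-2 + I\right)$)
$u{\left(V \right)} x{\left(-107,M \right)} = \left(-90 - 9 \cdot 2^{2} + 63 \cdot 2\right) \left(- 107 \left(1 + 79\right)\right) = \left(-90 - 36 + 126\right) \left(\left(-107\right) 80\right) = \left(-90 - 36 + 126\right) \left(-8560\right) = 0 \left(-8560\right) = 0$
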